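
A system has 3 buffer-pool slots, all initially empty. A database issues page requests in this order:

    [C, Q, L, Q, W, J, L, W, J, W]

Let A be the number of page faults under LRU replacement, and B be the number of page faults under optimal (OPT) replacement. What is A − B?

Under LRU: F F F . F F F . . . → 6 faults.
Under OPT: F F F . F F . . . . → 5 faults.
A − B = 6 − 5 = 1.

1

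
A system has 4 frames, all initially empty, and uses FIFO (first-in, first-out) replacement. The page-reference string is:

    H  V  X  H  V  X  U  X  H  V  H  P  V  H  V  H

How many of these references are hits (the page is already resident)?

9

H → miss, frames [H]
V → miss, frames [H, V]
X → miss, frames [H, V, X]
H → hit
V → hit
X → hit
U → miss, frames [H, V, X, U]
X → hit
H → hit
V → hit
H → hit
P → miss, evict H, frames [V, X, U, P]
V → hit
H → miss, evict V, frames [X, U, P, H]
V → miss, evict X, frames [U, P, H, V]
H → hit
Hits: 9.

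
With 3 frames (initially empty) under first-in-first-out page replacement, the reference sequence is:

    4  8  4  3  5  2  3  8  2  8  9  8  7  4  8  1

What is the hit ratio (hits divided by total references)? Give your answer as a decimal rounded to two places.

0.31

4 → fault, frames {4}
8 → fault, frames {4,8}
4 → hit
3 → fault, frames {4,8,3}
5 → fault, evict 4, frames {8,3,5}
2 → fault, evict 8, frames {3,5,2}
3 → hit
8 → fault, evict 3, frames {5,2,8}
2 → hit
8 → hit
9 → fault, evict 5, frames {2,8,9}
8 → hit
7 → fault, evict 2, frames {8,9,7}
4 → fault, evict 8, frames {9,7,4}
8 → fault, evict 9, frames {7,4,8}
1 → fault, evict 7, frames {4,8,1}
Hits: 5 of 16 references → 5/16 = 0.3125.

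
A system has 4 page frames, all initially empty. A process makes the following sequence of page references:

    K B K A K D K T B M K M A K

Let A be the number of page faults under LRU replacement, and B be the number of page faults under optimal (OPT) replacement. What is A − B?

2

Under LRU: F F . F . F . F F F . . F . → 8 faults.
Under OPT: F F . F . F . F . F . . . . → 6 faults.
A − B = 8 − 6 = 2.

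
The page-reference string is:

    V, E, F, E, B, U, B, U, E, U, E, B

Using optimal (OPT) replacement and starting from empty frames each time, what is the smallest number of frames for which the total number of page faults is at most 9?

f=1: 12 faults
f=2: 7 faults
f=3: 5 faults
f=4: 5 faults
f=5: 5 faults
Smallest f with faults ≤ 9 is 2.

2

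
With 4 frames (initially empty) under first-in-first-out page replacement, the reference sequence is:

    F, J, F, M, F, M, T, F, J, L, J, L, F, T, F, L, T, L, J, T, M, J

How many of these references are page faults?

F -> fault, frames (F)
J -> fault, frames (F J)
F -> hit
M -> fault, frames (F J M)
F -> hit
M -> hit
T -> fault, frames (F J M T)
F -> hit
J -> hit
L -> fault, evict F, frames (J M T L)
J -> hit
L -> hit
F -> fault, evict J, frames (M T L F)
T -> hit
F -> hit
L -> hit
T -> hit
L -> hit
J -> fault, evict M, frames (T L F J)
T -> hit
M -> fault, evict T, frames (L F J M)
J -> hit
Page faults: 8.

8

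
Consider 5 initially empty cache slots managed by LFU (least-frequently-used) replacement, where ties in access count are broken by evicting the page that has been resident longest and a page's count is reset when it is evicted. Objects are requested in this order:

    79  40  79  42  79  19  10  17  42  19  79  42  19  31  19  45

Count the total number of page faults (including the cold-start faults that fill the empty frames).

8

79: fault, frames [79]
40: fault, frames [79, 40]
79: hit
42: fault, frames [79, 40, 42]
79: hit
19: fault, frames [79, 40, 42, 19]
10: fault, frames [79, 40, 42, 19, 10]
17: fault, evict 40, frames [79, 42, 19, 10, 17]
42: hit
19: hit
79: hit
42: hit
19: hit
31: fault, evict 10, frames [79, 42, 19, 17, 31]
19: hit
45: fault, evict 17, frames [79, 42, 19, 31, 45]
Page faults: 8.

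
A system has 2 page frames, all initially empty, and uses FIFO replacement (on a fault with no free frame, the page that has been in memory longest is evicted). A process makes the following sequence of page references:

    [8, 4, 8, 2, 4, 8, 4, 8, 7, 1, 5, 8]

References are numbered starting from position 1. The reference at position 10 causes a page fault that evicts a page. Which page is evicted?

pos 1: 8 → fault, frames (8)
pos 2: 4 → fault, frames (8 4)
pos 3: 8 → hit
pos 4: 2 → fault, evict 8, frames (4 2)
pos 5: 4 → hit
pos 6: 8 → fault, evict 4, frames (2 8)
pos 7: 4 → fault, evict 2, frames (8 4)
pos 8: 8 → hit
pos 9: 7 → fault, evict 8, frames (4 7)
pos 10: 1 → fault, evict 4, frames (7 1)
At position 10, page 4 is evicted.

4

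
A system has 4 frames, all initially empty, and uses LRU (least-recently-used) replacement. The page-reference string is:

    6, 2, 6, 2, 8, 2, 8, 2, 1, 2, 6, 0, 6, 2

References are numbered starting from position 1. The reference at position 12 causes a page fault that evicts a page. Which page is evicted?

8

pos 1: 6: miss, frames [6]
pos 2: 2: miss, frames [6, 2]
pos 3: 6: hit
pos 4: 2: hit
pos 5: 8: miss, frames [6, 2, 8]
pos 6: 2: hit
pos 7: 8: hit
pos 8: 2: hit
pos 9: 1: miss, frames [6, 8, 2, 1]
pos 10: 2: hit
pos 11: 6: hit
pos 12: 0: miss, evict 8, frames [1, 2, 6, 0]
At position 12, page 8 is evicted.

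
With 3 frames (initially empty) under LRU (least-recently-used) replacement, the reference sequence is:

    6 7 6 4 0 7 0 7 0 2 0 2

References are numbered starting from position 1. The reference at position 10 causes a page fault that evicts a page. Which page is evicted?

pos 1: 6 -> miss, frames (6)
pos 2: 7 -> miss, frames (6 7)
pos 3: 6 -> hit
pos 4: 4 -> miss, frames (7 6 4)
pos 5: 0 -> miss, evict 7, frames (6 4 0)
pos 6: 7 -> miss, evict 6, frames (4 0 7)
pos 7: 0 -> hit
pos 8: 7 -> hit
pos 9: 0 -> hit
pos 10: 2 -> miss, evict 4, frames (7 0 2)
At position 10, page 4 is evicted.

4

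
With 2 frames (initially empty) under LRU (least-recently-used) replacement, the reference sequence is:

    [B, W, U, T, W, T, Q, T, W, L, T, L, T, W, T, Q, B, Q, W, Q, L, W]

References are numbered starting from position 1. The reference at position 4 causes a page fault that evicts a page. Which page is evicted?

W

pos 1: B -> fault, frames {B}
pos 2: W -> fault, frames {B,W}
pos 3: U -> fault, evict B, frames {W,U}
pos 4: T -> fault, evict W, frames {U,T}
At position 4, page W is evicted.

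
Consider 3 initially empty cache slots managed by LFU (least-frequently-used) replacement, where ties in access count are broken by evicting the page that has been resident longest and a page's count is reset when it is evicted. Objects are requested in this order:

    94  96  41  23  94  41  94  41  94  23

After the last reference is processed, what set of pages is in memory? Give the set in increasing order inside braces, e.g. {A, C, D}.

94 → fault, frames [94]
96 → fault, frames [94, 96]
41 → fault, frames [94, 96, 41]
23 → fault, evict 94, frames [96, 41, 23]
94 → fault, evict 96, frames [41, 23, 94]
41 → hit
94 → hit
41 → hit
94 → hit
23 → hit

{23, 41, 94}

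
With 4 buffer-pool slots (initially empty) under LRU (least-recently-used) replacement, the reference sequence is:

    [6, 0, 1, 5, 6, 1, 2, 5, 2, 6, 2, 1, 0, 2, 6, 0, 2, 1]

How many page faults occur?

6 → miss, frames {6}
0 → miss, frames {6,0}
1 → miss, frames {6,0,1}
5 → miss, frames {6,0,1,5}
6 → hit
1 → hit
2 → miss, evict 0, frames {5,6,1,2}
5 → hit
2 → hit
6 → hit
2 → hit
1 → hit
0 → miss, evict 5, frames {6,2,1,0}
2 → hit
6 → hit
0 → hit
2 → hit
1 → hit
Page faults: 6.

6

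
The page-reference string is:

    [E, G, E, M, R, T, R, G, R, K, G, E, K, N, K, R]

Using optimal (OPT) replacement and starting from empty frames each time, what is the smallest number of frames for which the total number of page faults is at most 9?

f=1: 16 faults
f=2: 10 faults
f=3: 8 faults
f=4: 7 faults
f=5: 7 faults
f=6: 7 faults
f=7: 7 faults
Smallest f with faults ≤ 9 is 3.

3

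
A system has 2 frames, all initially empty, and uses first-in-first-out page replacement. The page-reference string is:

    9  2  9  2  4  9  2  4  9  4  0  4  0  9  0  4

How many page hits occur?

9: fault, frames (9)
2: fault, frames (9 2)
9: hit
2: hit
4: fault, evict 9, frames (2 4)
9: fault, evict 2, frames (4 9)
2: fault, evict 4, frames (9 2)
4: fault, evict 9, frames (2 4)
9: fault, evict 2, frames (4 9)
4: hit
0: fault, evict 4, frames (9 0)
4: fault, evict 9, frames (0 4)
0: hit
9: fault, evict 0, frames (4 9)
0: fault, evict 4, frames (9 0)
4: fault, evict 9, frames (0 4)
Hits: 4.

4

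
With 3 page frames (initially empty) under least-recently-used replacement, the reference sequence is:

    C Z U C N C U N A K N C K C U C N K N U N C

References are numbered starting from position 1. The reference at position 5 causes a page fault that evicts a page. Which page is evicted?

pos 1: C -> fault, frames [C]
pos 2: Z -> fault, frames [C, Z]
pos 3: U -> fault, frames [C, Z, U]
pos 4: C -> hit
pos 5: N -> fault, evict Z, frames [U, C, N]
At position 5, page Z is evicted.

Z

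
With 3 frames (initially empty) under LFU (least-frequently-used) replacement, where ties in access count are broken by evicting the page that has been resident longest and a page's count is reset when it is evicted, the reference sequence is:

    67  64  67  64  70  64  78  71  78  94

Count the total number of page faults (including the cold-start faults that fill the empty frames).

67: miss, frames (67)
64: miss, frames (67 64)
67: hit
64: hit
70: miss, frames (67 64 70)
64: hit
78: miss, evict 70, frames (67 64 78)
71: miss, evict 78, frames (67 64 71)
78: miss, evict 71, frames (67 64 78)
94: miss, evict 78, frames (67 64 94)
Page faults: 7.

7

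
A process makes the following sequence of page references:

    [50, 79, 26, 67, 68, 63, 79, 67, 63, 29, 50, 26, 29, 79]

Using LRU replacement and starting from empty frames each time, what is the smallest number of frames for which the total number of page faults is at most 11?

4

f=1: 14 faults
f=2: 14 faults
f=3: 12 faults
f=4: 11 faults
f=5: 10 faults
f=6: 9 faults
f=7: 7 faults
Smallest f with faults ≤ 11 is 4.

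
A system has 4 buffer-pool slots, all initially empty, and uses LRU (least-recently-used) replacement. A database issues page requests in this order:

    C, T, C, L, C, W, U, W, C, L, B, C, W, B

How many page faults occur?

6

C: fault, frames [C]
T: fault, frames [C, T]
C: hit
L: fault, frames [T, C, L]
C: hit
W: fault, frames [T, L, C, W]
U: fault, evict T, frames [L, C, W, U]
W: hit
C: hit
L: hit
B: fault, evict U, frames [W, C, L, B]
C: hit
W: hit
B: hit
Page faults: 6.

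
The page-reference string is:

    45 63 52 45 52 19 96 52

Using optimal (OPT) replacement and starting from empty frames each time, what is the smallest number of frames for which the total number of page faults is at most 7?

2

f=1: 8 faults
f=2: 5 faults
f=3: 5 faults
f=4: 5 faults
f=5: 5 faults
Smallest f with faults ≤ 7 is 2.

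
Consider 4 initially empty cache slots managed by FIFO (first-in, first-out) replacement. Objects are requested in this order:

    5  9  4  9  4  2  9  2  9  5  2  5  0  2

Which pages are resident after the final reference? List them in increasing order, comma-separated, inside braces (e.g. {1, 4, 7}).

{0, 2, 4, 9}

5 -> fault, frames (5)
9 -> fault, frames (5 9)
4 -> fault, frames (5 9 4)
9 -> hit
4 -> hit
2 -> fault, frames (5 9 4 2)
9 -> hit
2 -> hit
9 -> hit
5 -> hit
2 -> hit
5 -> hit
0 -> fault, evict 5, frames (9 4 2 0)
2 -> hit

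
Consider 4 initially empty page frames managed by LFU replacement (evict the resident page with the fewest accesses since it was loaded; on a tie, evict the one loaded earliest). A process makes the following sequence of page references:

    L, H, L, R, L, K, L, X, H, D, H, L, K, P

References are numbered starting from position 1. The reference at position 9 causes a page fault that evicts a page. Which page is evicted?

R

pos 1: L -> fault, frames {L}
pos 2: H -> fault, frames {L,H}
pos 3: L -> hit
pos 4: R -> fault, frames {L,H,R}
pos 5: L -> hit
pos 6: K -> fault, frames {L,H,R,K}
pos 7: L -> hit
pos 8: X -> fault, evict H, frames {L,R,K,X}
pos 9: H -> fault, evict R, frames {L,K,X,H}
At position 9, page R is evicted.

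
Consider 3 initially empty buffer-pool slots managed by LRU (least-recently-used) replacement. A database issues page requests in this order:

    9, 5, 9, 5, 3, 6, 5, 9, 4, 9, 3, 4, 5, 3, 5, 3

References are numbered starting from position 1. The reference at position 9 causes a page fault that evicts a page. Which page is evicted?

pos 1: 9: miss, frames (9)
pos 2: 5: miss, frames (9 5)
pos 3: 9: hit
pos 4: 5: hit
pos 5: 3: miss, frames (9 5 3)
pos 6: 6: miss, evict 9, frames (5 3 6)
pos 7: 5: hit
pos 8: 9: miss, evict 3, frames (6 5 9)
pos 9: 4: miss, evict 6, frames (5 9 4)
At position 9, page 6 is evicted.

6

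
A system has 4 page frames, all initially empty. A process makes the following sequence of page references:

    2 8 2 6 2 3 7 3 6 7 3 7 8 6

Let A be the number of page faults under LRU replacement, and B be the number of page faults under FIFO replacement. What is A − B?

Under LRU: F F . F . F F . . . . . F . → 6 faults.
Under FIFO: F F . F . F F . . . . . . . → 5 faults.
A − B = 6 − 5 = 1.

1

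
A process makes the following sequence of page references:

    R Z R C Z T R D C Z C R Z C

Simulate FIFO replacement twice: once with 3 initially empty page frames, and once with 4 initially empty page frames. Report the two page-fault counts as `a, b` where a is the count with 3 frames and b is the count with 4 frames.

3 frames: F F . F . F F F F F . F . . → 9 faults.
4 frames: F F . F . F . F . . . F F F → 8 faults.
8 < 9: adding a frame reduced faults, as is typical.

9, 8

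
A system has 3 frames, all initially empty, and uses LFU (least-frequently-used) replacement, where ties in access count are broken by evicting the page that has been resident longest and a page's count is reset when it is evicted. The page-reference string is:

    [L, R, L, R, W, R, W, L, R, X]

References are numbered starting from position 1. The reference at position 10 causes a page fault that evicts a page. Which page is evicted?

W

pos 1: L → fault, frames {L}
pos 2: R → fault, frames {L,R}
pos 3: L → hit
pos 4: R → hit
pos 5: W → fault, frames {L,R,W}
pos 6: R → hit
pos 7: W → hit
pos 8: L → hit
pos 9: R → hit
pos 10: X → fault, evict W, frames {L,R,X}
At position 10, page W is evicted.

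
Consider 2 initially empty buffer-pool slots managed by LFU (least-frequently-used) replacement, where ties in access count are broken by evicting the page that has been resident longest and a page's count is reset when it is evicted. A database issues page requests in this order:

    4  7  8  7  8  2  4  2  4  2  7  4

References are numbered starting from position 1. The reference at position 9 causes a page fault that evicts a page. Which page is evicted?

pos 1: 4 → fault, frames (4)
pos 2: 7 → fault, frames (4 7)
pos 3: 8 → fault, evict 4, frames (7 8)
pos 4: 7 → hit
pos 5: 8 → hit
pos 6: 2 → fault, evict 7, frames (8 2)
pos 7: 4 → fault, evict 2, frames (8 4)
pos 8: 2 → fault, evict 4, frames (8 2)
pos 9: 4 → fault, evict 2, frames (8 4)
At position 9, page 2 is evicted.

2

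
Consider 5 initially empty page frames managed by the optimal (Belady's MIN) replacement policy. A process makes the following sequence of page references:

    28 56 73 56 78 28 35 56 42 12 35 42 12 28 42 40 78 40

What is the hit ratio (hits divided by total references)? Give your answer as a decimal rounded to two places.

0.56

28 -> miss, frames {28}
56 -> miss, frames {28,56}
73 -> miss, frames {28,56,73}
56 -> hit
78 -> miss, frames {28,56,73,78}
28 -> hit
35 -> miss, frames {28,56,73,78,35}
56 -> hit
42 -> miss, evict 73, frames {28,56,78,35,42}
12 -> miss, evict 56, frames {28,78,35,42,12}
35 -> hit
42 -> hit
12 -> hit
28 -> hit
42 -> hit
40 -> miss, evict 12, frames {28,78,35,42,40}
78 -> hit
40 -> hit
Hits: 10 of 18 references → 10/18 = 0.5556.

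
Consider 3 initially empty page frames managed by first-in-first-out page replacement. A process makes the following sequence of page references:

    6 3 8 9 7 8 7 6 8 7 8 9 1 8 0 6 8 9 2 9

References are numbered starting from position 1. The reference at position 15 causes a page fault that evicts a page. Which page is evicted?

8

pos 1: 6: fault, frames [6]
pos 2: 3: fault, frames [6, 3]
pos 3: 8: fault, frames [6, 3, 8]
pos 4: 9: fault, evict 6, frames [3, 8, 9]
pos 5: 7: fault, evict 3, frames [8, 9, 7]
pos 6: 8: hit
pos 7: 7: hit
pos 8: 6: fault, evict 8, frames [9, 7, 6]
pos 9: 8: fault, evict 9, frames [7, 6, 8]
pos 10: 7: hit
pos 11: 8: hit
pos 12: 9: fault, evict 7, frames [6, 8, 9]
pos 13: 1: fault, evict 6, frames [8, 9, 1]
pos 14: 8: hit
pos 15: 0: fault, evict 8, frames [9, 1, 0]
At position 15, page 8 is evicted.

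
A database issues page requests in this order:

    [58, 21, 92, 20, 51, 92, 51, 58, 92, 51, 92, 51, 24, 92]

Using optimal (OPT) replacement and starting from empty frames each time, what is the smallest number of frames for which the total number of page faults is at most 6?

f=1: 14 faults
f=2: 8 faults
f=3: 6 faults
f=4: 6 faults
f=5: 6 faults
f=6: 6 faults
Smallest f with faults ≤ 6 is 3.

3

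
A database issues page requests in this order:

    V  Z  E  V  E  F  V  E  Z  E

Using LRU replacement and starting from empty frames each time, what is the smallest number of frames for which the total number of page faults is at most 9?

2

f=1: 10 faults
f=2: 8 faults
f=3: 5 faults
f=4: 4 faults
Smallest f with faults ≤ 9 is 2.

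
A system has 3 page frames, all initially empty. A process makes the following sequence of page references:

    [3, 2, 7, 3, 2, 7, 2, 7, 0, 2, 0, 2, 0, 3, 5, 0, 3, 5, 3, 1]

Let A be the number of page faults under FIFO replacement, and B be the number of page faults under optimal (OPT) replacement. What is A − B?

1

Under FIFO: F F F . . . . . F . . . . F F . . . . F → 7 faults.
Under OPT: F F F . . . . . F . . . . . F . . . . F → 6 faults.
A − B = 7 − 6 = 1.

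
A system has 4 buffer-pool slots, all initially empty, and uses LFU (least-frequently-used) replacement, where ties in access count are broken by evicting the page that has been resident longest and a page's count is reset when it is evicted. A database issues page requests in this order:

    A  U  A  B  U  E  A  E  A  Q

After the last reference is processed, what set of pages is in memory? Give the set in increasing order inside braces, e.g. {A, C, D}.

{A, E, Q, U}

A: fault, frames {A}
U: fault, frames {A,U}
A: hit
B: fault, frames {A,U,B}
U: hit
E: fault, frames {A,U,B,E}
A: hit
E: hit
A: hit
Q: fault, evict B, frames {A,U,E,Q}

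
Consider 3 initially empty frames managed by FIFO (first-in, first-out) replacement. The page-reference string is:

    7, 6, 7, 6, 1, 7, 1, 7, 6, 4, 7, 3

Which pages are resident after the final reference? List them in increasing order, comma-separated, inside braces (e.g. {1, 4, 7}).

7 → miss, frames (7)
6 → miss, frames (7 6)
7 → hit
6 → hit
1 → miss, frames (7 6 1)
7 → hit
1 → hit
7 → hit
6 → hit
4 → miss, evict 7, frames (6 1 4)
7 → miss, evict 6, frames (1 4 7)
3 → miss, evict 1, frames (4 7 3)

{3, 4, 7}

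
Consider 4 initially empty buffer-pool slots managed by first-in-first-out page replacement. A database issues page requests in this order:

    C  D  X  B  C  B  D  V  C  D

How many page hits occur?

C: miss, frames (C)
D: miss, frames (C D)
X: miss, frames (C D X)
B: miss, frames (C D X B)
C: hit
B: hit
D: hit
V: miss, evict C, frames (D X B V)
C: miss, evict D, frames (X B V C)
D: miss, evict X, frames (B V C D)
Hits: 3.

3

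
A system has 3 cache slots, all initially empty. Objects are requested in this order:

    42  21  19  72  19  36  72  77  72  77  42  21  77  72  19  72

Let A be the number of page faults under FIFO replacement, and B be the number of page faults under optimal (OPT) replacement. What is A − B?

2

Under FIFO: F F F F . F . F . . F F . F F . → 10 faults.
Under OPT: F F F F . F . F . . . F . . F . → 8 faults.
A − B = 10 − 8 = 2.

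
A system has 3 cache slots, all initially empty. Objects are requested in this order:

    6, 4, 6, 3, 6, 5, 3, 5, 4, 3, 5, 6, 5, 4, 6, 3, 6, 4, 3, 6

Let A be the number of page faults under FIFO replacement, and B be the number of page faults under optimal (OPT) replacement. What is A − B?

1

Under FIFO: F F . F . F . . . . . F . F . F . . . . → 7 faults.
Under OPT: F F . F . F . . . . . F . . . F . . . . → 6 faults.
A − B = 7 − 6 = 1.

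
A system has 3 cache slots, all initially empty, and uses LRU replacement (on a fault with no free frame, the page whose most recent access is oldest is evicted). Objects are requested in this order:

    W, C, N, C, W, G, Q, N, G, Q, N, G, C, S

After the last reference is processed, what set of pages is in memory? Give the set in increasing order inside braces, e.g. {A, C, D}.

W -> miss, frames {W}
C -> miss, frames {W,C}
N -> miss, frames {W,C,N}
C -> hit
W -> hit
G -> miss, evict N, frames {C,W,G}
Q -> miss, evict C, frames {W,G,Q}
N -> miss, evict W, frames {G,Q,N}
G -> hit
Q -> hit
N -> hit
G -> hit
C -> miss, evict Q, frames {N,G,C}
S -> miss, evict N, frames {G,C,S}

{C, G, S}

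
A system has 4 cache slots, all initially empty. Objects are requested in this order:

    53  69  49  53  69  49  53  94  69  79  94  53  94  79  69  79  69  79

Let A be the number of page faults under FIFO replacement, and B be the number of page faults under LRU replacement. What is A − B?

Under FIFO: F F F . . . . F . F . F . . F . . . → 7 faults.
Under LRU: F F F . . . . F . F . . . . . . . . → 5 faults.
A − B = 7 − 5 = 2.

2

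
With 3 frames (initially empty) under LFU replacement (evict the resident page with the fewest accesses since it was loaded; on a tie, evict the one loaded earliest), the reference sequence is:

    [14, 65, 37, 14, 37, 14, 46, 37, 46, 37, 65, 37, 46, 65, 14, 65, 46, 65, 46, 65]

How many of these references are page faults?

11

14 -> fault, frames {14}
65 -> fault, frames {14,65}
37 -> fault, frames {14,65,37}
14 -> hit
37 -> hit
14 -> hit
46 -> fault, evict 65, frames {14,37,46}
37 -> hit
46 -> hit
37 -> hit
65 -> fault, evict 46, frames {14,37,65}
37 -> hit
46 -> fault, evict 65, frames {14,37,46}
65 -> fault, evict 46, frames {14,37,65}
14 -> hit
65 -> hit
46 -> fault, evict 65, frames {14,37,46}
65 -> fault, evict 46, frames {14,37,65}
46 -> fault, evict 65, frames {14,37,46}
65 -> fault, evict 46, frames {14,37,65}
Page faults: 11.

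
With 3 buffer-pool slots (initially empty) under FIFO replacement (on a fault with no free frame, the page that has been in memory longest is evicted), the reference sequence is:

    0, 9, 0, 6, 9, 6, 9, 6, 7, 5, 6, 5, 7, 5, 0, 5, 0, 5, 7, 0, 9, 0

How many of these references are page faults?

0 → fault, frames {0}
9 → fault, frames {0,9}
0 → hit
6 → fault, frames {0,9,6}
9 → hit
6 → hit
9 → hit
6 → hit
7 → fault, evict 0, frames {9,6,7}
5 → fault, evict 9, frames {6,7,5}
6 → hit
5 → hit
7 → hit
5 → hit
0 → fault, evict 6, frames {7,5,0}
5 → hit
0 → hit
5 → hit
7 → hit
0 → hit
9 → fault, evict 7, frames {5,0,9}
0 → hit
Page faults: 7.

7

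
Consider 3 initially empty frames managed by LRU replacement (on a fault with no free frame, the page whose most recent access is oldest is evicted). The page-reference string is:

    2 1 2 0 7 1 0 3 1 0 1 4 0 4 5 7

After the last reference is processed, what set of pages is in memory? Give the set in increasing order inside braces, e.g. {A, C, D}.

2 -> miss, frames [2]
1 -> miss, frames [2, 1]
2 -> hit
0 -> miss, frames [1, 2, 0]
7 -> miss, evict 1, frames [2, 0, 7]
1 -> miss, evict 2, frames [0, 7, 1]
0 -> hit
3 -> miss, evict 7, frames [1, 0, 3]
1 -> hit
0 -> hit
1 -> hit
4 -> miss, evict 3, frames [0, 1, 4]
0 -> hit
4 -> hit
5 -> miss, evict 1, frames [0, 4, 5]
7 -> miss, evict 0, frames [4, 5, 7]

{4, 5, 7}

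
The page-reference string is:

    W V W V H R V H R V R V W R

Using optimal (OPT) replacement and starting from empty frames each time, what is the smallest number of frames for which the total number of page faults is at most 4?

f=1: 14 faults
f=2: 7 faults
f=3: 5 faults
f=4: 4 faults
Smallest f with faults ≤ 4 is 4.

4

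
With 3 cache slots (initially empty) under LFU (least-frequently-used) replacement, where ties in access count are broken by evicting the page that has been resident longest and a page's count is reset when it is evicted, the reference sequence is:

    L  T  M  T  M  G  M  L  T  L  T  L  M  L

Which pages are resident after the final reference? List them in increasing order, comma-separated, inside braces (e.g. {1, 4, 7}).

{L, M, T}

L: fault, frames [L]
T: fault, frames [L, T]
M: fault, frames [L, T, M]
T: hit
M: hit
G: fault, evict L, frames [T, M, G]
M: hit
L: fault, evict G, frames [T, M, L]
T: hit
L: hit
T: hit
L: hit
M: hit
L: hit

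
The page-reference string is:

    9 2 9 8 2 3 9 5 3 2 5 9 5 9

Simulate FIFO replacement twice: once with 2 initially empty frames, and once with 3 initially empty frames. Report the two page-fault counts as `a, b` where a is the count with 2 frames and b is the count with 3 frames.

10, 7

2 frames: F F . F . F F F F F F F . . → 10 faults.
3 frames: F F . F . F F F . F . . . . → 7 faults.
7 < 10: adding a frame reduced faults, as is typical.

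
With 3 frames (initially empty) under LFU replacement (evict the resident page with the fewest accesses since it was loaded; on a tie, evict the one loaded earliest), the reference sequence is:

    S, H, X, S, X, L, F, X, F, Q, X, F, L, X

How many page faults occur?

S -> miss, frames (S)
H -> miss, frames (S H)
X -> miss, frames (S H X)
S -> hit
X -> hit
L -> miss, evict H, frames (S X L)
F -> miss, evict L, frames (S X F)
X -> hit
F -> hit
Q -> miss, evict S, frames (X F Q)
X -> hit
F -> hit
L -> miss, evict Q, frames (X F L)
X -> hit
Page faults: 7.

7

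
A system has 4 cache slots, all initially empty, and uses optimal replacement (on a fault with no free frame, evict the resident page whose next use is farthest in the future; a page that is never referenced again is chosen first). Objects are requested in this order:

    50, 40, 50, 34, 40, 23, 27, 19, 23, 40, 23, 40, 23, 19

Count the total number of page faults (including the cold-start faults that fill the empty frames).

50: fault, frames {50}
40: fault, frames {50,40}
50: hit
34: fault, frames {50,40,34}
40: hit
23: fault, frames {50,40,34,23}
27: fault, evict 34, frames {50,40,23,27}
19: fault, evict 27, frames {50,40,23,19}
23: hit
40: hit
23: hit
40: hit
23: hit
19: hit
Page faults: 6.

6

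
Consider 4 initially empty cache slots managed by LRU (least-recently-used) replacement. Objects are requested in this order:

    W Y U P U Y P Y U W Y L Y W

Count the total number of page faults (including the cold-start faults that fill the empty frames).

5

W → miss, frames [W]
Y → miss, frames [W, Y]
U → miss, frames [W, Y, U]
P → miss, frames [W, Y, U, P]
U → hit
Y → hit
P → hit
Y → hit
U → hit
W → hit
Y → hit
L → miss, evict P, frames [U, W, Y, L]
Y → hit
W → hit
Page faults: 5.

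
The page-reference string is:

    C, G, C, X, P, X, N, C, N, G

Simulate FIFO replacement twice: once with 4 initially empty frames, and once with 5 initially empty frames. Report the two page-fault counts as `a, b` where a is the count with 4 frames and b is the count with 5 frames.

4 frames: F F . F F . F F . F → 7 faults.
5 frames: F F . F F . F . . . → 5 faults.
5 < 7: adding a frame reduced faults, as is typical.

7, 5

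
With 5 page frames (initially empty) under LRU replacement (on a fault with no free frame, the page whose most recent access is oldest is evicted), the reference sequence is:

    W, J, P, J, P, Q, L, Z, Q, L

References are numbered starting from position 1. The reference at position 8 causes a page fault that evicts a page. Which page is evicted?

W

pos 1: W: miss, frames [W]
pos 2: J: miss, frames [W, J]
pos 3: P: miss, frames [W, J, P]
pos 4: J: hit
pos 5: P: hit
pos 6: Q: miss, frames [W, J, P, Q]
pos 7: L: miss, frames [W, J, P, Q, L]
pos 8: Z: miss, evict W, frames [J, P, Q, L, Z]
At position 8, page W is evicted.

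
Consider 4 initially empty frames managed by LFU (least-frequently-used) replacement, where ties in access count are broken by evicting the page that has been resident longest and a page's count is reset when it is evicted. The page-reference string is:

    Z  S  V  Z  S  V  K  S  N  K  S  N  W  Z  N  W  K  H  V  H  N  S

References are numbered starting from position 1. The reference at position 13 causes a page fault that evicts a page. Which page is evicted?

pos 1: Z -> miss, frames (Z)
pos 2: S -> miss, frames (Z S)
pos 3: V -> miss, frames (Z S V)
pos 4: Z -> hit
pos 5: S -> hit
pos 6: V -> hit
pos 7: K -> miss, frames (Z S V K)
pos 8: S -> hit
pos 9: N -> miss, evict K, frames (Z S V N)
pos 10: K -> miss, evict N, frames (Z S V K)
pos 11: S -> hit
pos 12: N -> miss, evict K, frames (Z S V N)
pos 13: W -> miss, evict N, frames (Z S V W)
At position 13, page N is evicted.

N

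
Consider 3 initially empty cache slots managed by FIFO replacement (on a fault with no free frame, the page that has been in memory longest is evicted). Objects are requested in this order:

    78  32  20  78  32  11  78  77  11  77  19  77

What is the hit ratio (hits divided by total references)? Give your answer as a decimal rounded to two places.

78 → miss, frames [78]
32 → miss, frames [78, 32]
20 → miss, frames [78, 32, 20]
78 → hit
32 → hit
11 → miss, evict 78, frames [32, 20, 11]
78 → miss, evict 32, frames [20, 11, 78]
77 → miss, evict 20, frames [11, 78, 77]
11 → hit
77 → hit
19 → miss, evict 11, frames [78, 77, 19]
77 → hit
Hits: 5 of 12 references → 5/12 = 0.4167.

0.42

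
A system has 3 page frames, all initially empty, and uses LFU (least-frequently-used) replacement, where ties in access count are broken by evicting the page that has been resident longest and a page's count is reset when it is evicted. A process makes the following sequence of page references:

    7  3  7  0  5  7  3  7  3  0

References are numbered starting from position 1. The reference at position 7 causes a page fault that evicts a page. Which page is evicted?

pos 1: 7 → miss, frames (7)
pos 2: 3 → miss, frames (7 3)
pos 3: 7 → hit
pos 4: 0 → miss, frames (7 3 0)
pos 5: 5 → miss, evict 3, frames (7 0 5)
pos 6: 7 → hit
pos 7: 3 → miss, evict 0, frames (7 5 3)
At position 7, page 0 is evicted.

0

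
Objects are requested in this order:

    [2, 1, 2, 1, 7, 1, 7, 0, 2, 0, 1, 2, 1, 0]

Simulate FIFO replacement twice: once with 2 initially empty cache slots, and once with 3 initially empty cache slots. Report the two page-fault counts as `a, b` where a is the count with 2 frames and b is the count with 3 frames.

7, 6

2 frames: F F . . F . . F F . F . . F → 7 faults.
3 frames: F F . . F . . F F . F . . . → 6 faults.
6 < 7: adding a frame reduced faults, as is typical.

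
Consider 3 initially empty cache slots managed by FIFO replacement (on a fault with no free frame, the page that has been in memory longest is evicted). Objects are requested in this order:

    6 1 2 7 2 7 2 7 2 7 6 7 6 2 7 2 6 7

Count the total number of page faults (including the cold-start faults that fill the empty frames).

5

6 -> fault, frames [6]
1 -> fault, frames [6, 1]
2 -> fault, frames [6, 1, 2]
7 -> fault, evict 6, frames [1, 2, 7]
2 -> hit
7 -> hit
2 -> hit
7 -> hit
2 -> hit
7 -> hit
6 -> fault, evict 1, frames [2, 7, 6]
7 -> hit
6 -> hit
2 -> hit
7 -> hit
2 -> hit
6 -> hit
7 -> hit
Page faults: 5.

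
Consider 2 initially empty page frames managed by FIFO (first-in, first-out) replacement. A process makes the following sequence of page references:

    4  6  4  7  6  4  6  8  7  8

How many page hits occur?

4: fault, frames (4)
6: fault, frames (4 6)
4: hit
7: fault, evict 4, frames (6 7)
6: hit
4: fault, evict 6, frames (7 4)
6: fault, evict 7, frames (4 6)
8: fault, evict 4, frames (6 8)
7: fault, evict 6, frames (8 7)
8: hit
Hits: 3.

3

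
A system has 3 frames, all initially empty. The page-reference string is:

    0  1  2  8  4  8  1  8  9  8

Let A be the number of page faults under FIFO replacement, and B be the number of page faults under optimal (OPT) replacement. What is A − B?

Under FIFO: F F F F F . F . F F → 8 faults.
Under OPT: F F F F F . . . F . → 6 faults.
A − B = 8 − 6 = 2.

2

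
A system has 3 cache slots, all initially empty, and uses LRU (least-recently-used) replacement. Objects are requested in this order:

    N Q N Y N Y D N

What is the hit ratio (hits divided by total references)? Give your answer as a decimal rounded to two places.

N -> miss, frames {N}
Q -> miss, frames {N,Q}
N -> hit
Y -> miss, frames {Q,N,Y}
N -> hit
Y -> hit
D -> miss, evict Q, frames {N,Y,D}
N -> hit
Hits: 4 of 8 references → 4/8 = 0.5000.

0.50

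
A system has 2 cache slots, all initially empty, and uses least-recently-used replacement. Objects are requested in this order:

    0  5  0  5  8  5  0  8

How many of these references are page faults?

0 -> miss, frames (0)
5 -> miss, frames (0 5)
0 -> hit
5 -> hit
8 -> miss, evict 0, frames (5 8)
5 -> hit
0 -> miss, evict 8, frames (5 0)
8 -> miss, evict 5, frames (0 8)
Page faults: 5.

5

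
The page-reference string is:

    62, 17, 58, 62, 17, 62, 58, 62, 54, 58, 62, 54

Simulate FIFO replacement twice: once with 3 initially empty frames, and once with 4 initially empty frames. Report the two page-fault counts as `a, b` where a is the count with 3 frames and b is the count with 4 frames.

5, 4

3 frames: F F F . . . . . F . F . → 5 faults.
4 frames: F F F . . . . . F . . . → 4 faults.
4 < 5: adding a frame reduced faults, as is typical.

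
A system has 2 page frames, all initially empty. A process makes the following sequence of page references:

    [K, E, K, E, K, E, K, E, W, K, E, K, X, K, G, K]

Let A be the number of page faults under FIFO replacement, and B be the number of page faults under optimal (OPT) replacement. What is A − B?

2

Under FIFO: F F . . . . . . F F F . F F F . → 8 faults.
Under OPT: F F . . . . . . F . F . F . F . → 6 faults.
A − B = 8 − 6 = 2.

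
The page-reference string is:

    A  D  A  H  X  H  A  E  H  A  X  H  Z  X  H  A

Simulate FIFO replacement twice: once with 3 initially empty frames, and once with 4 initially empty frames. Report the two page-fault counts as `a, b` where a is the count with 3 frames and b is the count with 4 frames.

10, 8

3 frames: F F . F F . F F F . F . F . . F → 10 faults.
4 frames: F F . F F . . F . F . . F . F . → 8 faults.
8 < 10: adding a frame reduced faults, as is typical.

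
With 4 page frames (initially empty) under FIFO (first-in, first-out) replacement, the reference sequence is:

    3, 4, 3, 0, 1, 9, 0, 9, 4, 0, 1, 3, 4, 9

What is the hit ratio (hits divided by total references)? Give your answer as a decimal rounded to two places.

3 -> miss, frames [3]
4 -> miss, frames [3, 4]
3 -> hit
0 -> miss, frames [3, 4, 0]
1 -> miss, frames [3, 4, 0, 1]
9 -> miss, evict 3, frames [4, 0, 1, 9]
0 -> hit
9 -> hit
4 -> hit
0 -> hit
1 -> hit
3 -> miss, evict 4, frames [0, 1, 9, 3]
4 -> miss, evict 0, frames [1, 9, 3, 4]
9 -> hit
Hits: 7 of 14 references → 7/14 = 0.5000.

0.50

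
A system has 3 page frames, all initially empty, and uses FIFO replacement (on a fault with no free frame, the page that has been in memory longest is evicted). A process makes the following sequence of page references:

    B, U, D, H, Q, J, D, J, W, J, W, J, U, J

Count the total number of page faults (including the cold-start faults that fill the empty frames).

10

B -> miss, frames [B]
U -> miss, frames [B, U]
D -> miss, frames [B, U, D]
H -> miss, evict B, frames [U, D, H]
Q -> miss, evict U, frames [D, H, Q]
J -> miss, evict D, frames [H, Q, J]
D -> miss, evict H, frames [Q, J, D]
J -> hit
W -> miss, evict Q, frames [J, D, W]
J -> hit
W -> hit
J -> hit
U -> miss, evict J, frames [D, W, U]
J -> miss, evict D, frames [W, U, J]
Page faults: 10.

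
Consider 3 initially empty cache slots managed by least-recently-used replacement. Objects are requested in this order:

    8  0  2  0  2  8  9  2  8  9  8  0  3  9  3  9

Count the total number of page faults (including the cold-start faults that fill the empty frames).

8 → fault, frames (8)
0 → fault, frames (8 0)
2 → fault, frames (8 0 2)
0 → hit
2 → hit
8 → hit
9 → fault, evict 0, frames (2 8 9)
2 → hit
8 → hit
9 → hit
8 → hit
0 → fault, evict 2, frames (9 8 0)
3 → fault, evict 9, frames (8 0 3)
9 → fault, evict 8, frames (0 3 9)
3 → hit
9 → hit
Page faults: 7.

7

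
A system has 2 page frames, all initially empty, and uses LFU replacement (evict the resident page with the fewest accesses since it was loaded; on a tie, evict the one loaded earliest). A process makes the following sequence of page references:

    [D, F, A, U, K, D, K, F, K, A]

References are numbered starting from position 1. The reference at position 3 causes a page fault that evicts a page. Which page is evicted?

D

pos 1: D → miss, frames (D)
pos 2: F → miss, frames (D F)
pos 3: A → miss, evict D, frames (F A)
At position 3, page D is evicted.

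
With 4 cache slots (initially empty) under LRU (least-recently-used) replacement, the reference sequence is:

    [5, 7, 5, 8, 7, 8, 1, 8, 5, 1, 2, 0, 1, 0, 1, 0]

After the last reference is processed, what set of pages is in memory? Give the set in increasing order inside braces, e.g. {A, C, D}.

{0, 1, 2, 5}

5: miss, frames (5)
7: miss, frames (5 7)
5: hit
8: miss, frames (7 5 8)
7: hit
8: hit
1: miss, frames (5 7 8 1)
8: hit
5: hit
1: hit
2: miss, evict 7, frames (8 5 1 2)
0: miss, evict 8, frames (5 1 2 0)
1: hit
0: hit
1: hit
0: hit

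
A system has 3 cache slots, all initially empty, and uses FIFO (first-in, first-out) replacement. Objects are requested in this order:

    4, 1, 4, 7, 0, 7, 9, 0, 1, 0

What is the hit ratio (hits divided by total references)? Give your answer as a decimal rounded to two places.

4: fault, frames [4]
1: fault, frames [4, 1]
4: hit
7: fault, frames [4, 1, 7]
0: fault, evict 4, frames [1, 7, 0]
7: hit
9: fault, evict 1, frames [7, 0, 9]
0: hit
1: fault, evict 7, frames [0, 9, 1]
0: hit
Hits: 4 of 10 references → 4/10 = 0.4000.

0.40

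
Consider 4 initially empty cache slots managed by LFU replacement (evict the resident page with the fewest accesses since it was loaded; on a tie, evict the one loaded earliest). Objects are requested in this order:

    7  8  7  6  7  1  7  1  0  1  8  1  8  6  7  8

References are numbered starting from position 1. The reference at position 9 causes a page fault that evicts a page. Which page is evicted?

pos 1: 7 -> fault, frames {7}
pos 2: 8 -> fault, frames {7,8}
pos 3: 7 -> hit
pos 4: 6 -> fault, frames {7,8,6}
pos 5: 7 -> hit
pos 6: 1 -> fault, frames {7,8,6,1}
pos 7: 7 -> hit
pos 8: 1 -> hit
pos 9: 0 -> fault, evict 8, frames {7,6,1,0}
At position 9, page 8 is evicted.

8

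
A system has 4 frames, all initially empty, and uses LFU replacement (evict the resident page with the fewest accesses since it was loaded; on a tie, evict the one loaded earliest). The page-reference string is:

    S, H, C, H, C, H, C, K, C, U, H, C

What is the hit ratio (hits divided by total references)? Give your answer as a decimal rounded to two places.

S: fault, frames [S]
H: fault, frames [S, H]
C: fault, frames [S, H, C]
H: hit
C: hit
H: hit
C: hit
K: fault, frames [S, H, C, K]
C: hit
U: fault, evict S, frames [H, C, K, U]
H: hit
C: hit
Hits: 7 of 12 references → 7/12 = 0.5833.

0.58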